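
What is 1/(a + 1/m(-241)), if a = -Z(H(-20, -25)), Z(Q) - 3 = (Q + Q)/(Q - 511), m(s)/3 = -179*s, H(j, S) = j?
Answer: -22906809/70445810 ≈ -0.32517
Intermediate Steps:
m(s) = -537*s (m(s) = 3*(-179*s) = -537*s)
Z(Q) = 3 + 2*Q/(-511 + Q) (Z(Q) = 3 + (Q + Q)/(Q - 511) = 3 + (2*Q)/(-511 + Q) = 3 + 2*Q/(-511 + Q))
a = -1633/531 (a = -(-1533 + 5*(-20))/(-511 - 20) = -(-1533 - 100)/(-531) = -(-1)*(-1633)/531 = -1*1633/531 = -1633/531 ≈ -3.0753)
1/(a + 1/m(-241)) = 1/(-1633/531 + 1/(-537*(-241))) = 1/(-1633/531 + 1/129417) = 1/(-70445810/22906809) = -22906809/70445810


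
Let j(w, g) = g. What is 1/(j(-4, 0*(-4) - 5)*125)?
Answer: -1/625 ≈ -0.0016000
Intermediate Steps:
1/(j(-4, 0*(-4) - 5)*125) = 1/((0*(-4) - 5)*125) = 1/((0 - 5)*125) = 1/(-5*125) = 1/(-625) = -1/625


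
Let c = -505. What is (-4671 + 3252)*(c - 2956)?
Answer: 4911159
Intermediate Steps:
(-4671 + 3252)*(c - 2956) = (-4671 + 3252)*(-505 - 2956) = -1419*(-3461) = 4911159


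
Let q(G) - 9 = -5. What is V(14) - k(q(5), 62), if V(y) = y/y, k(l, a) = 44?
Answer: -43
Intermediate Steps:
q(G) = 4 (q(G) = 9 - 5 = 4)
V(y) = 1
V(14) - k(q(5), 62) = 1 - 1*44 = 1 - 44 = -43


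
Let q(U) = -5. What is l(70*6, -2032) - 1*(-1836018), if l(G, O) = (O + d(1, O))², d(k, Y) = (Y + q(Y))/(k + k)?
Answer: 44566273/4 ≈ 1.1142e+7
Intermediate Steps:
d(k, Y) = (-5 + Y)/(2*k) (d(k, Y) = (Y - 5)/(k + k) = (-5 + Y)/((2*k)) = (-5 + Y)*(1/(2*k)) = (-5 + Y)/(2*k))
l(G, O) = (-5/2 + 3*O/2)² (l(G, O) = (O + (½)*(-5 + O)/1)² = (O + (½)*1*(-5 + O))² = (O + (-5/2 + O/2))² = (-5/2 + 3*O/2)²)
l(70*6, -2032) - 1*(-1836018) = (-5 + 3*(-2032))²/4 - 1*(-1836018) = (-5 - 6096)²/4 + 1836018 = (¼)*(-6101)² + 1836018 = (¼)*37222201 + 1836018 = 37222201/4 + 1836018 = 44566273/4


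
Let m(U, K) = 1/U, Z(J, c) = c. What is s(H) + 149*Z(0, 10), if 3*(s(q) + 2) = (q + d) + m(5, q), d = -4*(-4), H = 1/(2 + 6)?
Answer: 179213/120 ≈ 1493.4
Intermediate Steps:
H = 1/8 ≈ 0.12500
d = 16
s(q) = 17/5 + q/3 (s(q) = -2 + ((q + 16) + 1/5)/3 = -2 + ((16 + q) + 1/5)/3 = -2 + (81/5 + q)/3 = -2 + (27/5 + q/3) = 17/5 + q/3)
s(H) + 149*Z(0, 10) = (17/5 + (1/3)*(1/8)) + 149*10 = (17/5 + 1/24) + 1490 = 413/120 + 1490 = 179213/120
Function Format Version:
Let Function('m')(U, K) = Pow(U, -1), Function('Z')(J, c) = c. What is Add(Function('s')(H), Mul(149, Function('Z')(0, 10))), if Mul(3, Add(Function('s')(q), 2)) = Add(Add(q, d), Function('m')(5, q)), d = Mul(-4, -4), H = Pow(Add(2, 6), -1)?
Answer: Rational(179213, 120) ≈ 1493.4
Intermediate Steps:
H = Rational(1, 8) (H = Pow(8, -1) = Rational(1, 8) ≈ 0.12500)
d = 16
Function('s')(q) = Add(Rational(17, 5), Mul(Rational(1, 3), q)) (Function('s')(q) = Add(-2, Mul(Rational(1, 3), Add(Add(q, 16), Pow(5, -1)))) = Add(-2, Mul(Rational(1, 3), Add(Add(16, q), Rational(1, 5)))) = Add(-2, Mul(Rational(1, 3), Add(Rational(81, 5), q))) = Add(-2, Add(Rational(27, 5), Mul(Rational(1, 3), q))) = Add(Rational(17, 5), Mul(Rational(1, 3), q)))
Add(Function('s')(H), Mul(149, Function('Z')(0, 10))) = Add(Add(Rational(17, 5), Mul(Rational(1, 3), Rational(1, 8))), Mul(149, 10)) = Add(Add(Rational(17, 5), Rational(1, 24)), 1490) = Add(Rational(413, 120), 1490) = Rational(179213, 120)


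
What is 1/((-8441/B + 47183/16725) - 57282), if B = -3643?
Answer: -60929175/3489831938956 ≈ -1.7459e-5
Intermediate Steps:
1/((-8441/B + 47183/16725) - 57282) = 1/((-8441/(-3643) + 47183/16725) - 57282) = 1/((-8441*(-1/3643) + 47183*(1/16725)) - 57282) = 1/((8441/3643 + 47183/16725) - 57282) = 1/(313063394/60929175 - 57282) = 1/(-3489831938956/60929175) = -60929175/3489831938956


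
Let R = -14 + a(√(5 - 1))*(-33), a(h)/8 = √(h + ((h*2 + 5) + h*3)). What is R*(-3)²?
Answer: -126 - 2376*√17 ≈ -9922.5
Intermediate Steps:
a(h) = 8*√(5 + 6*h) (a(h) = 8*√(h + ((h*2 + 5) + h*3)) = 8*√(h + ((2*h + 5) + 3*h)) = 8*√(h + ((5 + 2*h) + 3*h)) = 8*√(h + (5 + 5*h)) = 8*√(5 + 6*h))
R = -14 - 264*√17 (R = -14 + (8*√(5 + 6*√(5 - 1)))*(-33) = -14 + (8*√(5 + 6*√4))*(-33) = -14 + (8*√(5 + 6*2))*(-33) = -14 + (8*√(5 + 12))*(-33) = -14 + (8*√17)*(-33) = -14 - 264*√17 ≈ -1102.5)
R*(-3)² = (-14 - 264*√17)*(-3)² = (-14 - 264*√17)*9 = -126 - 2376*√17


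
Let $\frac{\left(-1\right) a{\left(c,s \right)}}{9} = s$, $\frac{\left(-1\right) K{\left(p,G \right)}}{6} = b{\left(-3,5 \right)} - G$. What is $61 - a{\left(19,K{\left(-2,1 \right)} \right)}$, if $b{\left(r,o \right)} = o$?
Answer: $-155$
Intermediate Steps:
$K{\left(p,G \right)} = -30 + 6 G$ ($K{\left(p,G \right)} = - 6 \left(5 - G\right) = -30 + 6 G$)
$a{\left(c,s \right)} = - 9 s$
$61 - a{\left(19,K{\left(-2,1 \right)} \right)} = 61 - - 9 \left(-30 + 6 \cdot 1\right) = 61 - - 9 \left(-30 + 6\right) = 61 - \left(-9\right) \left(-24\right) = 61 - 216 = -155$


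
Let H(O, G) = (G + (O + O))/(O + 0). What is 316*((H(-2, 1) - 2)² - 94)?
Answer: -29625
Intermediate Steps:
H(O, G) = (G + 2*O)/O
316*((H(-2, 1) - 2)² - 94) = 316*(((2 + 1/(-2)) - 2)² - 94) = 316*(((2 + 1*(-½)) - 2)² - 94) = 316*(((2 - ½) - 2)² - 94) = 316*((3/2 - 2)² - 94) = 316*((-½)² - 94) = 316*(¼ - 94) = 316*(-375/4) = -29625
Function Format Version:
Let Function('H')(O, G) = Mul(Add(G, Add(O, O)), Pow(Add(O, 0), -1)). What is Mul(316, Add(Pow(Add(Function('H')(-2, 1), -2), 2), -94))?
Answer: -29625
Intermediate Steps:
Function('H')(O, G) = Mul(Pow(O, -1), Add(G, Mul(2, O))) (Function('H')(O, G) = Mul(Add(G, Mul(2, O)), Pow(O, -1)) = Mul(Pow(O, -1), Add(G, Mul(2, O))))
Mul(316, Add(Pow(Add(Function('H')(-2, 1), -2), 2), -94)) = Mul(316, Add(Pow(Add(Add(2, Mul(1, Pow(-2, -1))), -2), 2), -94)) = Mul(316, Add(Pow(Add(Add(2, Mul(1, Rational(-1, 2))), -2), 2), -94)) = Mul(316, Add(Pow(Add(Add(2, Rational(-1, 2)), -2), 2), -94)) = Mul(316, Add(Pow(Add(Rational(3, 2), -2), 2), -94)) = Mul(316, Add(Pow(Rational(-1, 2), 2), -94)) = Mul(316, Add(Rational(1, 4), -94)) = Mul(316, Rational(-375, 4)) = -29625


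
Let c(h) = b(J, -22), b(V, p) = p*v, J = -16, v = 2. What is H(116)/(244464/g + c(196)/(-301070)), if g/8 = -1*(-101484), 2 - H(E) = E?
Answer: -26387362260/69731533 ≈ -378.41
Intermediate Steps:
H(E) = 2 - E
b(V, p) = 2*p (b(V, p) = p*2 = 2*p)
c(h) = -44 (c(h) = 2*(-22) = -44)
g = 811872 (g = 8*(-1*(-101484)) = 8*101484 = 811872)
H(116)/(244464/g + c(196)/(-301070)) = (2 - 1*116)/(244464/811872 - 44/(-301070)) = (2 - 116)/(244464*(1/811872) - 44*(-1/301070)) = -114/(5093/16914 + 2/13685) = -114/69731533/231468090 = -114*231468090/69731533 = -26387362260/69731533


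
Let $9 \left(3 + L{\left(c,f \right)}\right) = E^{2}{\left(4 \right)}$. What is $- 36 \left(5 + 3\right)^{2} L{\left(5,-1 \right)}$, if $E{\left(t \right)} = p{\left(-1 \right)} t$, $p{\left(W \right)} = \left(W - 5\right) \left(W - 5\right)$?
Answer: $-5301504$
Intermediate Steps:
$p{\left(W \right)} = \left(-5 + W\right)^{2}$ ($p{\left(W \right)} = \left(-5 + W\right) \left(-5 + W\right) = \left(-5 + W\right)^{2}$)
$E{\left(t \right)} = 36 t$ ($E{\left(t \right)} = \left(-5 - 1\right)^{2} t = \left(-6\right)^{2} t = 36 t$)
$L{\left(c,f \right)} = 2301$ ($L{\left(c,f \right)} = -3 + \frac{\left(36 \cdot 4\right)^{2}}{9} = -3 + \frac{144^{2}}{9} = -3 + \frac{1}{9} \cdot 20736 = -3 + 2304 = 2301$)
$- 36 \left(5 + 3\right)^{2} L{\left(5,-1 \right)} = - 36 \left(5 + 3\right)^{2} \cdot 2301 = - 36 \cdot 8^{2} \cdot 2301 = \left(-36\right) 64 \cdot 2301 = \left(-2304\right) 2301 = -5301504$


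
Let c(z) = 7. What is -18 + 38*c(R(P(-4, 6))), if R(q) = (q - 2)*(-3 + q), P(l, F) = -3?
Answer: 248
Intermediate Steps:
R(q) = (-3 + q)*(-2 + q) (R(q) = (-2 + q)*(-3 + q) = (-3 + q)*(-2 + q))
-18 + 38*c(R(P(-4, 6))) = -18 + 38*7 = -18 + 266 = 248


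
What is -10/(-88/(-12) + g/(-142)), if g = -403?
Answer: -4260/4333 ≈ -0.98315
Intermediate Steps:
-10/(-88/(-12) + g/(-142)) = -10/(-88/(-12) - 403/(-142)) = -10/(-88*(-1/12) - 403*(-1/142)) = -10/(22/3 + 403/142) = -10/4333/426 = -10*426/4333 = -4260/4333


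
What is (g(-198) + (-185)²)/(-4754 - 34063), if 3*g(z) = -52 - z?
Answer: -102821/116451 ≈ -0.88295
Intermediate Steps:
g(z) = -52/3 - z/3 (g(z) = (-52 - z)/3 = -52/3 - z/3)
(g(-198) + (-185)²)/(-4754 - 34063) = ((-52/3 - ⅓*(-198)) + (-185)²)/(-4754 - 34063) = ((-52/3 + 66) + 34225)/(-38817) = (146/3 + 34225)*(-1/38817) = (102821/3)*(-1/38817) = -102821/116451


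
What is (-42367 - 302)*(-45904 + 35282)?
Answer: 453230118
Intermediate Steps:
(-42367 - 302)*(-45904 + 35282) = -42669*(-10622) = 453230118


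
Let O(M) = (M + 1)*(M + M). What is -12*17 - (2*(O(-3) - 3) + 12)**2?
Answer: -1104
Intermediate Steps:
O(M) = 2*M*(1 + M) (O(M) = (1 + M)*(2*M) = 2*M*(1 + M))
-12*17 - (2*(O(-3) - 3) + 12)**2 = -12*17 - (2*(2*(-3)*(1 - 3) - 3) + 12)**2 = -204 - (2*(2*(-3)*(-2) - 3) + 12)**2 = -204 - (2*(12 - 3) + 12)**2 = -204 - (2*9 + 12)**2 = -204 - (18 + 12)**2 = -204 - 1*30**2 = -204 - 1*900 = -204 - 900 = -1104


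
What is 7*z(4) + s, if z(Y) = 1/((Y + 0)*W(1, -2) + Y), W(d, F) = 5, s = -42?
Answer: -1001/24 ≈ -41.708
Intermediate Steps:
z(Y) = 1/(6*Y) (z(Y) = 1/((Y + 0)*5 + Y) = 1/(Y*5 + Y) = 1/(5*Y + Y) = 1/(6*Y))
7*z(4) + s = 7*((⅙)/4) - 42 = 7*((⅙)*(¼)) - 42 = 7*(1/24) - 42 = 7/24 - 42 = -1001/24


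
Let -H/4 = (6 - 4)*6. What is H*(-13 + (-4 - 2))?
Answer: 912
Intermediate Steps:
H = -48 (H = -4*(6 - 4)*6 = -8*6 = -4*12 = -48)
H*(-13 + (-4 - 2)) = -48*(-13 + (-4 - 2)) = -48*(-13 - 6) = -48*(-19) = 912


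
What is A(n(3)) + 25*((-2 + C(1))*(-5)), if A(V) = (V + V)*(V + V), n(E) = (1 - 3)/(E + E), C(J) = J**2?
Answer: 1129/9 ≈ 125.44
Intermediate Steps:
n(E) = -1/E (n(E) = -2*1/(2*E) = -1/E)
A(V) = 4*V**2 (A(V) = (2*V)*(2*V) = 4*V**2)
A(n(3)) + 25*((-2 + C(1))*(-5)) = 4*(-1/3)**2 + 25*((-2 + 1**2)*(-5)) = 4*(-1*1/3)**2 + 25*((-2 + 1)*(-5)) = 4*(-1/3)**2 + 25*(-1*(-5)) = 4*(1/9) + 25*5 = 4/9 + 125 = 1129/9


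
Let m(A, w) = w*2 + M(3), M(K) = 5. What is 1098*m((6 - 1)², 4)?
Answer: 14274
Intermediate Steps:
m(A, w) = 5 + 2*w (m(A, w) = w*2 + 5 = 2*w + 5 = 5 + 2*w)
1098*m((6 - 1)², 4) = 1098*(5 + 2*4) = 1098*(5 + 8) = 1098*13 = 14274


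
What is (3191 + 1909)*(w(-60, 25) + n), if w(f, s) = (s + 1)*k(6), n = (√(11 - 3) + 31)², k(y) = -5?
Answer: 4278900 + 632400*√2 ≈ 5.1732e+6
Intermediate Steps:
n = (31 + 2*√2)² (n = (√8 + 31)² = (2*√2 + 31)² = (31 + 2*√2)² ≈ 1144.4)
w(f, s) = -5 - 5*s (w(f, s) = (s + 1)*(-5) = (1 + s)*(-5) = -5 - 5*s)
(3191 + 1909)*(w(-60, 25) + n) = (3191 + 1909)*((-5 - 5*25) + (969 + 124*√2)) = 5100*((-5 - 125) + (969 + 124*√2)) = 5100*(-130 + (969 + 124*√2)) = 5100*(839 + 124*√2) = 4278900 + 632400*√2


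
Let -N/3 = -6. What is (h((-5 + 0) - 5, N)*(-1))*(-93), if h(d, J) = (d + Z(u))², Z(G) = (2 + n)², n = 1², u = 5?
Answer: 93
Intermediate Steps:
n = 1
Z(G) = 9 (Z(G) = (2 + 1)² = 3² = 9)
N = 18 (N = -3*(-6) = 18)
h(d, J) = (9 + d)² (h(d, J) = (d + 9)² = (9 + d)²)
(h((-5 + 0) - 5, N)*(-1))*(-93) = ((9 + ((-5 + 0) - 5))²*(-1))*(-93) = ((9 + (-5 - 5))²*(-1))*(-93) = ((9 - 10)²*(-1))*(-93) = ((-1)²*(-1))*(-93) = (1*(-1))*(-93) = -1*(-93) = 93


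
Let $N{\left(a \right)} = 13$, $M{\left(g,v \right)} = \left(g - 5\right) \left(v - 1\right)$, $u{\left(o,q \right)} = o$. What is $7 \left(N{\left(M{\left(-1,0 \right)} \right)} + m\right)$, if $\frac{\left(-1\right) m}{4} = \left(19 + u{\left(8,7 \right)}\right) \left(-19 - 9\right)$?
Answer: $21259$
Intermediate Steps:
$M{\left(g,v \right)} = \left(-1 + v\right) \left(-5 + g\right)$ ($M{\left(g,v \right)} = \left(-5 + g\right) \left(-1 + v\right) = \left(-1 + v\right) \left(-5 + g\right)$)
$m = 3024$ ($m = - 4 \left(19 + 8\right) \left(-19 - 9\right) = - 4 \cdot 27 \left(-28\right) = \left(-4\right) \left(-756\right) = 3024$)
$7 \left(N{\left(M{\left(-1,0 \right)} \right)} + m\right) = 7 \left(13 + 3024\right) = 7 \cdot 3037 = 21259$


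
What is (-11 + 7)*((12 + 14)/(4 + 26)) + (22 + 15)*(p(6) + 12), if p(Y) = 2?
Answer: 7718/15 ≈ 514.53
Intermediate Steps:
(-11 + 7)*((12 + 14)/(4 + 26)) + (22 + 15)*(p(6) + 12) = (-11 + 7)*((12 + 14)/(4 + 26)) + (22 + 15)*(2 + 12) = -104/30 + 37*14 = -104/30 + 518 = -4*13/15 + 518 = -52/15 + 518 = 7718/15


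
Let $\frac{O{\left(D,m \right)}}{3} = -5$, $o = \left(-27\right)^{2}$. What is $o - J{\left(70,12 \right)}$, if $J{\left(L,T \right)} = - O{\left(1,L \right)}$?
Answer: $714$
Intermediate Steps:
$o = 729$
$O{\left(D,m \right)} = -15$ ($O{\left(D,m \right)} = 3 \left(-5\right) = -15$)
$J{\left(L,T \right)} = 15$ ($J{\left(L,T \right)} = \left(-1\right) \left(-15\right) = 15$)
$o - J{\left(70,12 \right)} = 729 - 15 = 714$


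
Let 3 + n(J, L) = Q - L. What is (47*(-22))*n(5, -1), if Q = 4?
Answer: -2068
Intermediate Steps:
n(J, L) = 1 - L (n(J, L) = -3 + (4 - L) = 1 - L)
(47*(-22))*n(5, -1) = (47*(-22))*(1 - 1*(-1)) = -1034*(1 + 1) = -1034*2 = -2068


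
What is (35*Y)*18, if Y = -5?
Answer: -3150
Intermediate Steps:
(35*Y)*18 = (35*(-5))*18 = -175*18 = -3150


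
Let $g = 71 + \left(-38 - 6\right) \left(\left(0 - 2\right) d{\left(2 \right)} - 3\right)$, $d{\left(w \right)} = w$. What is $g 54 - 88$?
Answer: $20378$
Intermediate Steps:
$g = 379$ ($g = 71 + \left(-38 - 6\right) \left(\left(0 - 2\right) 2 - 3\right) = 71 + \left(-38 - 6\right) \left(\left(-2\right) 2 - 3\right) = 71 - 44 \left(-4 - 3\right) = 71 - -308 = 71 + 308 = 379$)
$g 54 - 88 = 379 \cdot 54 - 88 = 20466 - 88 = 20378$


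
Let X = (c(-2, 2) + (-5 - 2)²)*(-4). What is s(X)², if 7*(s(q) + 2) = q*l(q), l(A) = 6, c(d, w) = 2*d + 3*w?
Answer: 1532644/49 ≈ 31278.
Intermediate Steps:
X = -204 (X = ((2*(-2) + 3*2) + (-5 - 2)²)*(-4) = ((-4 + 6) + (-7)²)*(-4) = (2 + 49)*(-4) = 51*(-4) = -204)
s(q) = -2 + 6*q/7 (s(q) = -2 + (q*6)/7 = -2 + (6*q)/7 = -2 + 6*q/7)
s(X)² = (-2 + (6/7)*(-204))² = (-2 - 1224/7)² = (-1238/7)² = 1532644/49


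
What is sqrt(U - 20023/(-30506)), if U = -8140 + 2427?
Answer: I*sqrt(5315998592030)/30506 ≈ 75.58*I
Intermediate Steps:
U = -5713
sqrt(U - 20023/(-30506)) = sqrt(-5713 - 20023/(-30506)) = sqrt(-5713 - 20023*(-1/30506)) = sqrt(-5713 + 20023/30506) = sqrt(-174260755/30506) = I*sqrt(5315998592030)/30506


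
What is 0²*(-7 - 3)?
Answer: 0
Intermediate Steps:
0²*(-7 - 3) = 0*(-10) = 0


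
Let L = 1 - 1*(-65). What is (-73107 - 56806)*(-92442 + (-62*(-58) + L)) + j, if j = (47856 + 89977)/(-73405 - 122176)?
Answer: 2255767912999507/195581 ≈ 1.1534e+10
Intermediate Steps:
L = 66 (L = 1 + 65 = 66)
j = -137833/195581 (j = 137833/(-195581) = 137833*(-1/195581) = -137833/195581 ≈ -0.70474)
(-73107 - 56806)*(-92442 + (-62*(-58) + L)) + j = (-73107 - 56806)*(-92442 + (-62*(-58) + 66)) - 137833/195581 = -129913*(-92442 + (3596 + 66)) - 137833/195581 = -129913*(-92442 + 3662) - 137833/195581 = -129913*(-88780) - 137833/195581 = 11533676140 - 137833/195581 = 2255767912999507/195581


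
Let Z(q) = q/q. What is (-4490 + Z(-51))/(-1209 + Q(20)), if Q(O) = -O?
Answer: 4489/1229 ≈ 3.6526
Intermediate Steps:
Z(q) = 1
(-4490 + Z(-51))/(-1209 + Q(20)) = (-4490 + 1)/(-1209 - 1*20) = -4489/(-1209 - 20) = -4489/(-1229) = -4489*(-1/1229) = 4489/1229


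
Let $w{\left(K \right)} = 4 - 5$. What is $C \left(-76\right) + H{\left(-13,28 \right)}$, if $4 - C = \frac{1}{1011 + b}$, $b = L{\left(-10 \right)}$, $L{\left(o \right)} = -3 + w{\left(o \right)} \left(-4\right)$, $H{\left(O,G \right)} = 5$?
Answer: $- \frac{75628}{253} \approx -298.92$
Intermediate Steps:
$w{\left(K \right)} = -1$ ($w{\left(K \right)} = 4 - 5 = -1$)
$L{\left(o \right)} = 1$ ($L{\left(o \right)} = -3 - -4 = -3 + 4 = 1$)
$b = 1$
$C = \frac{4047}{1012}$ ($C = 4 - \frac{1}{1011 + 1} = 4 - \frac{1}{1012} = \frac{4047}{1012} \approx 3.999$)
$C \left(-76\right) + H{\left(-13,28 \right)} = \frac{4047}{1012} \left(-76\right) + 5 = - \frac{76893}{253} + 5 = - \frac{75628}{253}$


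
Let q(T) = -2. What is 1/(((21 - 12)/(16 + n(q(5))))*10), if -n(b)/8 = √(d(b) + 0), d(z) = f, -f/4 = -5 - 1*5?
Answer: 8/45 - 8*√10/45 ≈ -0.38441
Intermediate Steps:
f = 40 (f = -4*(-5 - 1*5) = -4*(-5 - 5) = -4*(-10) = 40)
d(z) = 40
n(b) = -16*√10 (n(b) = -8*√(40 + 0) = -16*√10)
1/(((21 - 12)/(16 + n(q(5))))*10) = 1/(((21 - 12)/(16 - 16*√10))*10) = 1/((9/(16 - 16*√10))*10) = 1/(90/(16 - 16*√10)) = 8/45 - 8*√10/45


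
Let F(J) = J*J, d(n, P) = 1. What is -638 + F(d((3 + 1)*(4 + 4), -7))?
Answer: -637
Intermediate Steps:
F(J) = J**2
-638 + F(d((3 + 1)*(4 + 4), -7)) = -638 + 1**2 = -638 + 1 = -637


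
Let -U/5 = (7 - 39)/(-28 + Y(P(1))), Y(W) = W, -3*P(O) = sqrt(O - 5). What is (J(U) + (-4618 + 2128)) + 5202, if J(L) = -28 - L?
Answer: 949468/353 - 48*I/353 ≈ 2689.7 - 0.13598*I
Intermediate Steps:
P(O) = -sqrt(-5 + O)/3 (P(O) = -sqrt(O - 5)/3 = -sqrt(-5 + O)/3)
U = 72*(-28 + 2*I/3)/353 (U = -5*(7 - 39)/(-28 - sqrt(-5 + 1)/3) = -(-160)/(-28 - 2*I/3) = -(-160)*9*(-28 + 2*I/3)/7060 = -(-72)*(-28 + 2*I/3)/353 = 72*(-28 + 2*I/3)/353 ≈ -5.7111 + 0.13598*I)
(J(U) + (-4618 + 2128)) + 5202 = ((-28 - (-2016/353 + 48*I/353)) + (-4618 + 2128)) + 5202 = ((-28 + (2016/353 - 48*I/353)) - 2490) + 5202 = ((-7868/353 - 48*I/353) - 2490) + 5202 = (-886838/353 - 48*I/353) + 5202 = 949468/353 - 48*I/353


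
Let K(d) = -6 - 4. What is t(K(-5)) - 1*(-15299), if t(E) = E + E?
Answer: 15279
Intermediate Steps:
K(d) = -10
t(E) = 2*E
t(K(-5)) - 1*(-15299) = 2*(-10) - 1*(-15299) = -20 + 15299 = 15279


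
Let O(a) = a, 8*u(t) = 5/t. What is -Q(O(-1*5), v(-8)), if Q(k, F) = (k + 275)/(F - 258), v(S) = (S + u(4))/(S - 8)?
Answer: 27648/26369 ≈ 1.0485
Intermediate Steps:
u(t) = 5/(8*t) (u(t) = (5/t)/8 = 5/(8*t))
v(S) = (5/32 + S)/(-8 + S) (v(S) = (S + (5/8)/4)/(S - 8) = (S + (5/8)*(¼))/(-8 + S) = (S + 5/32)/(-8 + S) = (5/32 + S)/(-8 + S))
Q(k, F) = (275 + k)/(-258 + F)
-Q(O(-1*5), v(-8)) = -(275 - 1*5)/(-258 + (5/32 - 8)/(-8 - 8)) = -(275 - 5)/(-258 - 251/32/(-16)) = -270/(-258 - 1/16*(-251/32)) = -270/(-258 + 251/512) = -270/(-131845/512) = -(-512)*270/131845 = -1*(-27648/26369) = 27648/26369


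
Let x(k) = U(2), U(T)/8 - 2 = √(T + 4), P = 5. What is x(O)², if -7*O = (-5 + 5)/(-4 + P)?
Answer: 640 + 256*√6 ≈ 1267.1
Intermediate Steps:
U(T) = 16 + 8*√(4 + T) (U(T) = 16 + 8*√(T + 4) = 16 + 8*√(4 + T))
O = 0 (O = -(-5 + 5)/(7*(-4 + 5)) = -0/1 = -0 = -⅐*0 = 0)
x(k) = 16 + 8*√6 (x(k) = 16 + 8*√(4 + 2) = 16 + 8*√6)
x(O)² = (16 + 8*√6)²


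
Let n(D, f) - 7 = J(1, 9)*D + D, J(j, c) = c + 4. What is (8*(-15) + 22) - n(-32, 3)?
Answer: 343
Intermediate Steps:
J(j, c) = 4 + c
n(D, f) = 7 + 14*D (n(D, f) = 7 + ((4 + 9)*D + D) = 7 + (13*D + D) = 7 + 14*D)
(8*(-15) + 22) - n(-32, 3) = (8*(-15) + 22) - (7 + 14*(-32)) = (-120 + 22) - (7 - 448) = -98 - 1*(-441) = -98 + 441 = 343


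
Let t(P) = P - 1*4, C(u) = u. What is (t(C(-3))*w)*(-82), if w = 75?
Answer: 43050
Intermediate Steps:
t(P) = -4 + P (t(P) = P - 4 = -4 + P)
(t(C(-3))*w)*(-82) = ((-4 - 3)*75)*(-82) = -7*75*(-82) = -525*(-82) = 43050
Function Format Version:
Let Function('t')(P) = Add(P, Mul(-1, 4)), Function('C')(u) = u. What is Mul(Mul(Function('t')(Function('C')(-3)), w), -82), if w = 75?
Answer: 43050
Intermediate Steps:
Function('t')(P) = Add(-4, P) (Function('t')(P) = Add(P, -4) = Add(-4, P))
Mul(Mul(Function('t')(Function('C')(-3)), w), -82) = Mul(Mul(Add(-4, -3), 75), -82) = Mul(Mul(-7, 75), -82) = Mul(-525, -82) = 43050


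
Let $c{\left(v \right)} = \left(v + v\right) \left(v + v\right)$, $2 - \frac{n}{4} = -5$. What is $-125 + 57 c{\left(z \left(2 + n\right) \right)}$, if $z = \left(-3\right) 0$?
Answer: $-125$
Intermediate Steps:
$n = 28$ ($n = 8 - -20 = 8 + 20 = 28$)
$z = 0$
$c{\left(v \right)} = 4 v^{2}$ ($c{\left(v \right)} = 2 v 2 v = 4 v^{2}$)
$-125 + 57 c{\left(z \left(2 + n\right) \right)} = -125 + 57 \cdot 4 \left(0 \left(2 + 28\right)\right)^{2} = -125 + 57 \cdot 4 \left(0 \cdot 30\right)^{2} = -125 + 57 \cdot 4 \cdot 0^{2} = -125 + 57 \cdot 4 \cdot 0 = -125 + 57 \cdot 0 = -125 + 0 = -125$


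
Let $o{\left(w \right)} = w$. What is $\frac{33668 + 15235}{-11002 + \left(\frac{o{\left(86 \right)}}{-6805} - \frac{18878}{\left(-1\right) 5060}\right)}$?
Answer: $- \frac{168389166990}{37870713697} \approx -4.4464$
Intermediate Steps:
$\frac{33668 + 15235}{-11002 + \left(\frac{o{\left(86 \right)}}{-6805} - \frac{18878}{\left(-1\right) 5060}\right)} = \frac{33668 + 15235}{-11002 + \left(\frac{86}{-6805} - \frac{18878}{\left(-1\right) 5060}\right)} = \frac{48903}{-11002 - \left(\frac{86}{6805} + \frac{18878}{-5060}\right)} = \frac{48903}{-11002 - - \frac{12802963}{3443330}} = \frac{48903}{-11002 + \left(- \frac{86}{6805} + \frac{9439}{2530}\right)} = \frac{48903}{-11002 + \frac{12802963}{3443330}} = \frac{48903}{- \frac{37870713697}{3443330}} = 48903 \left(- \frac{3443330}{37870713697}\right) = - \frac{168389166990}{37870713697}$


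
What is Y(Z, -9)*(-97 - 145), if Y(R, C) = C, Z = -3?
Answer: 2178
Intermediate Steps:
Y(Z, -9)*(-97 - 145) = -9*(-97 - 145) = -9*(-242) = 2178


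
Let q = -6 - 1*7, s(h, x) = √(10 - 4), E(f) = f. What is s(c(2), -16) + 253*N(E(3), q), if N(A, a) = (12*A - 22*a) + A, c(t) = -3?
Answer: 82225 + √6 ≈ 82228.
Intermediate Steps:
s(h, x) = √6
q = -13 (q = -6 - 7 = -13)
N(A, a) = -22*a + 13*A (N(A, a) = (-22*a + 12*A) + A = -22*a + 13*A)
s(c(2), -16) + 253*N(E(3), q) = √6 + 253*(-22*(-13) + 13*3) = √6 + 253*(286 + 39) = √6 + 253*325 = √6 + 82225 = 82225 + √6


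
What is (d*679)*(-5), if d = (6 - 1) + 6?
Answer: -37345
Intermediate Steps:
d = 11 (d = 5 + 6 = 11)
(d*679)*(-5) = (11*679)*(-5) = 7469*(-5) = -37345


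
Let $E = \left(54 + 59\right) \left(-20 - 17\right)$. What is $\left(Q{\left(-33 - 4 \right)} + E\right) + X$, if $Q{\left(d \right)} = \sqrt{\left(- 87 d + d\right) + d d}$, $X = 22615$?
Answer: $18434 + \sqrt{4551} \approx 18501.0$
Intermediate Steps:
$E = -4181$ ($E = 113 \left(-37\right) = -4181$)
$Q{\left(d \right)} = \sqrt{d^{2} - 86 d}$ ($Q{\left(d \right)} = \sqrt{- 86 d + d^{2}} = \sqrt{d^{2} - 86 d}$)
$\left(Q{\left(-33 - 4 \right)} + E\right) + X = \left(\sqrt{\left(-33 - 4\right) \left(-86 - 37\right)} - 4181\right) + 22615 = \left(\sqrt{- 37 \left(-86 - 37\right)} - 4181\right) + 22615 = \left(\sqrt{\left(-37\right) \left(-123\right)} - 4181\right) + 22615 = \left(\sqrt{4551} - 4181\right) + 22615 = \left(-4181 + \sqrt{4551}\right) + 22615 = 18434 + \sqrt{4551}$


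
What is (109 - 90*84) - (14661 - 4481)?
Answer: -17631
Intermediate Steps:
(109 - 90*84) - (14661 - 4481) = (109 - 7560) - 1*10180 = -7451 - 10180 = -17631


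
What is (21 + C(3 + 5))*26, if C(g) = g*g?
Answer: 2210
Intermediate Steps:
C(g) = g²
(21 + C(3 + 5))*26 = (21 + (3 + 5)²)*26 = (21 + 8²)*26 = (21 + 64)*26 = 85*26 = 2210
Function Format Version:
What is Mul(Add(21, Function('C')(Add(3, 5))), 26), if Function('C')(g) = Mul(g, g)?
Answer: 2210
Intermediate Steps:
Function('C')(g) = Pow(g, 2)
Mul(Add(21, Function('C')(Add(3, 5))), 26) = Mul(Add(21, Pow(Add(3, 5), 2)), 26) = Mul(Add(21, Pow(8, 2)), 26) = Mul(Add(21, 64), 26) = Mul(85, 26) = 2210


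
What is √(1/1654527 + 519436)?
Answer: √1421935061529871371/1654527 ≈ 720.72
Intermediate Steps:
√(1/1654527 + 519436) = √(859420886773/1654527) = √1421935061529871371/1654527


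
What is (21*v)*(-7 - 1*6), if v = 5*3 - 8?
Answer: -1911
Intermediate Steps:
v = 7 (v = 15 - 8 = 7)
(21*v)*(-7 - 1*6) = (21*7)*(-7 - 1*6) = 147*(-7 - 6) = 147*(-13) = -1911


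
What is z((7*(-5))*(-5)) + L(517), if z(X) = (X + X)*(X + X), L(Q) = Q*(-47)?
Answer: 98201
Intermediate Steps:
L(Q) = -47*Q
z(X) = 4*X² (z(X) = (2*X)*(2*X) = 4*X²)
z((7*(-5))*(-5)) + L(517) = 4*((7*(-5))*(-5))² - 47*517 = 4*(-35*(-5))² - 24299 = 4*175² - 24299 = 4*30625 - 24299 = 122500 - 24299 = 98201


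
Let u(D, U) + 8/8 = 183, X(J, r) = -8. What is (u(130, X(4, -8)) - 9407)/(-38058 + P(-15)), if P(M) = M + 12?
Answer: 1025/4229 ≈ 0.24237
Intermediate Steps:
P(M) = 12 + M
u(D, U) = 182 (u(D, U) = -1 + 183 = 182)
(u(130, X(4, -8)) - 9407)/(-38058 + P(-15)) = (182 - 9407)/(-38058 + (12 - 15)) = -9225/(-38058 - 3) = -9225/(-38061) = -9225*(-1/38061) = 1025/4229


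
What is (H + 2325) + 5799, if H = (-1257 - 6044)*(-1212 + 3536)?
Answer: -16959400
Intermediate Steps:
H = -16967524 (H = -7301*2324 = -16967524)
(H + 2325) + 5799 = (-16967524 + 2325) + 5799 = -16965199 + 5799 = -16959400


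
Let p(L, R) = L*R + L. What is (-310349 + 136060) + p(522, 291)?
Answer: -21865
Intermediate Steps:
p(L, R) = L + L*R
(-310349 + 136060) + p(522, 291) = (-310349 + 136060) + 522*(1 + 291) = -174289 + 522*292 = -174289 + 152424 = -21865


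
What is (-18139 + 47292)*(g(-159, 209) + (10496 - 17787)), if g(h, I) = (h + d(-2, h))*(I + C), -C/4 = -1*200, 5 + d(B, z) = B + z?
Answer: -9772552048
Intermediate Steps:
d(B, z) = -5 + B + z (d(B, z) = -5 + (B + z) = -5 + B + z)
C = 800 (C = -(-4)*200 = -4*(-200) = 800)
g(h, I) = (-7 + 2*h)*(800 + I) (g(h, I) = (h + (-5 - 2 + h))*(I + 800) = (h + (-7 + h))*(800 + I) = (-7 + 2*h)*(800 + I))
(-18139 + 47292)*(g(-159, 209) + (10496 - 17787)) = (-18139 + 47292)*((-5600 + 1600*(-159) + 209*(-159) + 209*(-7 - 159)) + (10496 - 17787)) = 29153*((-5600 - 254400 - 33231 + 209*(-166)) - 7291) = 29153*((-5600 - 254400 - 33231 - 34694) - 7291) = 29153*(-327925 - 7291) = 29153*(-335216) = -9772552048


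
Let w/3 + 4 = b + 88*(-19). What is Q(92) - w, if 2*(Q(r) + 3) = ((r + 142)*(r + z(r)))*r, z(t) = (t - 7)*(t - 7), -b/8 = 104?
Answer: 78767709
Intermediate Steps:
b = -832 (b = -8*104 = -832)
z(t) = (-7 + t)² (z(t) = (-7 + t)*(-7 + t) = (-7 + t)²)
w = -7524 (w = -12 + 3*(-832 + 88*(-19)) = -12 + 3*(-832 - 1672) = -12 + 3*(-2504) = -12 - 7512 = -7524)
Q(r) = -3 + r*(142 + r)*(r + (-7 + r)²)/2 (Q(r) = -3 + (((r + 142)*(r + (-7 + r)²))*r)/2 = -3 + (((142 + r)*(r + (-7 + r)²))*r)/2 = -3 + (r*(142 + r)*(r + (-7 + r)²))/2 = -3 + r*(142 + r)*(r + (-7 + r)²)/2)
Q(92) - w = (-3 + (½)*92⁴ + 3479*92 - 1797/2*92² + (129/2)*92³) - 1*(-7524) = (-3 + (½)*71639296 + 320068 - 1797/2*8464 + (129/2)*778688) + 7524 = (-3 + 35819648 + 320068 - 7604904 + 50225376) + 7524 = 78760185 + 7524 = 78767709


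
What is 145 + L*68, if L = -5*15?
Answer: -4955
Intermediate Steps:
L = -75
145 + L*68 = 145 - 75*68 = 145 - 5100 = -4955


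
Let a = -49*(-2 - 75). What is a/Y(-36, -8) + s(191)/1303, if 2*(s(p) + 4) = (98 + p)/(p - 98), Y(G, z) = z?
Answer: -457210187/969432 ≈ -471.63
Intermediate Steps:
a = 3773 (a = -49*(-77) = 3773)
s(p) = -4 + (98 + p)/(2*(-98 + p)) (s(p) = -4 + ((98 + p)/(p - 98))/2 = -4 + ((98 + p)/(-98 + p))/2 = -4 + (98 + p)/(2*(-98 + p)))
a/Y(-36, -8) + s(191)/1303 = 3773/(-8) + (7*(126 - 1*191)/(2*(-98 + 191)))/1303 = 3773*(-1/8) + ((7/2)*(126 - 191)/93)*(1/1303) = -3773/8 + ((7/2)*(1/93)*(-65))*(1/1303) = -3773/8 - 455/186*1/1303 = -3773/8 - 455/242358 = -457210187/969432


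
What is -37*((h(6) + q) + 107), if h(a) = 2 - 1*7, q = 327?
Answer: -15873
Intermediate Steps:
h(a) = -5 (h(a) = 2 - 7 = -5)
-37*((h(6) + q) + 107) = -37*((-5 + 327) + 107) = -37*(322 + 107) = -37*429 = -15873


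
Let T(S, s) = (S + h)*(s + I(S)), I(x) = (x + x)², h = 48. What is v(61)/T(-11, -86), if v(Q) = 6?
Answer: 3/7363 ≈ 0.00040744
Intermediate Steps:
I(x) = 4*x² (I(x) = (2*x)² = 4*x²)
T(S, s) = (48 + S)*(s + 4*S²) (T(S, s) = (S + 48)*(s + 4*S²) = (48 + S)*(s + 4*S²))
v(61)/T(-11, -86) = 6/(4*(-11)³ + 48*(-86) + 192*(-11)² - 11*(-86)) = 6/(4*(-1331) - 4128 + 192*121 + 946) = 6/(-5324 - 4128 + 23232 + 946) = 6/14726 = 6*(1/14726) = 3/7363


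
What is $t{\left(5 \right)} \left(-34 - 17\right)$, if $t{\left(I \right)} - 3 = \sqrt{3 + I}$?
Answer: $-153 - 102 \sqrt{2} \approx -297.25$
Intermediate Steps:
$t{\left(I \right)} = 3 + \sqrt{3 + I}$
$t{\left(5 \right)} \left(-34 - 17\right) = \left(3 + \sqrt{3 + 5}\right) \left(-34 - 17\right) = \left(3 + \sqrt{8}\right) \left(-51\right) = \left(3 + 2 \sqrt{2}\right) \left(-51\right) = -153 - 102 \sqrt{2}$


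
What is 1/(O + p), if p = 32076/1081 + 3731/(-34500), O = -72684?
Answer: -1621500/117809167357 ≈ -1.3764e-5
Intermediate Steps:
p = 47938643/1621500 (p = 32076*(1/1081) + 3731*(-1/34500) = 32076/1081 - 3731/34500 = 47938643/1621500 ≈ 29.564)
1/(O + p) = 1/(-72684 + 47938643/1621500) = 1/(-117809167357/1621500) = -1621500/117809167357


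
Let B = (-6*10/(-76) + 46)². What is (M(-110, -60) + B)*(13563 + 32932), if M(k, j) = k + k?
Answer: 33053341995/361 ≈ 9.1560e+7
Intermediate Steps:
M(k, j) = 2*k
B = 790321/361 (B = (-60*(-1/76) + 46)² = (15/19 + 46)² = (889/19)² = 790321/361 ≈ 2189.3)
(M(-110, -60) + B)*(13563 + 32932) = (2*(-110) + 790321/361)*(13563 + 32932) = (-220 + 790321/361)*46495 = (710901/361)*46495 = 33053341995/361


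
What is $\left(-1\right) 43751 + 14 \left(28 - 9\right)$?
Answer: $-43485$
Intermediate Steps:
$\left(-1\right) 43751 + 14 \left(28 - 9\right) = -43751 + 14 \cdot 19 = -43751 + 266 = -43485$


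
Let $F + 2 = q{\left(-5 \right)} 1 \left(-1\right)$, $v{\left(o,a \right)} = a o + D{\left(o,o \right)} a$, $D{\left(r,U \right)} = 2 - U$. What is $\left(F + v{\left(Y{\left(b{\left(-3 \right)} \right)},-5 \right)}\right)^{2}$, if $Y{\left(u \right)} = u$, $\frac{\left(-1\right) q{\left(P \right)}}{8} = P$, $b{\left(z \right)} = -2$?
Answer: $2704$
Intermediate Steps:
$q{\left(P \right)} = - 8 P$
$v{\left(o,a \right)} = a o + a \left(2 - o\right)$ ($v{\left(o,a \right)} = a o + \left(2 - o\right) a = a o + a \left(2 - o\right)$)
$F = -42$ ($F = -2 + \left(-8\right) \left(-5\right) 1 \left(-1\right) = -2 + 40 \cdot 1 \left(-1\right) = -2 + 40 \left(-1\right) = -2 - 40 = -42$)
$\left(F + v{\left(Y{\left(b{\left(-3 \right)} \right)},-5 \right)}\right)^{2} = \left(-42 + 2 \left(-5\right)\right)^{2} = \left(-42 - 10\right)^{2} = \left(-52\right)^{2} = 2704$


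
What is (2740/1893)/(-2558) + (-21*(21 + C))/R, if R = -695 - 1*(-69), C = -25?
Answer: -102116984/757819011 ≈ -0.13475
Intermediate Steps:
R = -626 (R = -695 + 69 = -626)
(2740/1893)/(-2558) + (-21*(21 + C))/R = (2740/1893)/(-2558) - 21*(21 - 25)/(-626) = (2740*(1/1893))*(-1/2558) - 21*(-4)*(-1/626) = (2740/1893)*(-1/2558) + 84*(-1/626) = -1370/2421147 - 42/313 = -102116984/757819011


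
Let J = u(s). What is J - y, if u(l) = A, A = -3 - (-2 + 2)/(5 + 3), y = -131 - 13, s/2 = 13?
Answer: 141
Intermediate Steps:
s = 26 (s = 2*13 = 26)
y = -144
A = -3 (A = -3 - 0/8 = -3 - 1*0 = -3 + 0 = -3)
u(l) = -3
J = -3
J - y = -3 - 1*(-144) = -3 + 144 = 141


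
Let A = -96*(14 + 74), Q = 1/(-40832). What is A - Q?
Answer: -344948735/40832 ≈ -8448.0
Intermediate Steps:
Q = -1/40832 ≈ -2.4491e-5
A = -8448 (A = -96*88 = -8448)
A - Q = -8448 - 1*(-1/40832) = -8448 + 1/40832 = -344948735/40832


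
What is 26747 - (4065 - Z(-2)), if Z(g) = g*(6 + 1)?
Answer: 22668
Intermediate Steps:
Z(g) = 7*g (Z(g) = g*7 = 7*g)
26747 - (4065 - Z(-2)) = 26747 - (4065 - 7*(-2)) = 26747 - (4065 - 1*(-14)) = 26747 - (4065 + 14) = 26747 - 1*4079 = 26747 - 4079 = 22668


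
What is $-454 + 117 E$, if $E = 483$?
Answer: $56057$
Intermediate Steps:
$-454 + 117 E = -454 + 117 \cdot 483 = -454 + 56511 = 56057$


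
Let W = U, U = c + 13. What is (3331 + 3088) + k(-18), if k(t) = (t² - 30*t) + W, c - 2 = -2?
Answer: 7296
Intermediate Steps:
c = 0 (c = 2 - 2 = 0)
U = 13 (U = 0 + 13 = 13)
W = 13
k(t) = 13 + t² - 30*t (k(t) = (t² - 30*t) + 13 = 13 + t² - 30*t)
(3331 + 3088) + k(-18) = (3331 + 3088) + (13 + (-18)² - 30*(-18)) = 6419 + (13 + 324 + 540) = 6419 + 877 = 7296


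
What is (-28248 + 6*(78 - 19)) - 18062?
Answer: -45956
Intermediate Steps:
(-28248 + 6*(78 - 19)) - 18062 = (-28248 + 6*59) - 18062 = (-28248 + 354) - 18062 = -27894 - 18062 = -45956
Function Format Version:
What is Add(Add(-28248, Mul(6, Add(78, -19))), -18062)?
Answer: -45956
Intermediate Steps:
Add(Add(-28248, Mul(6, Add(78, -19))), -18062) = Add(Add(-28248, Mul(6, 59)), -18062) = Add(Add(-28248, 354), -18062) = Add(-27894, -18062) = -45956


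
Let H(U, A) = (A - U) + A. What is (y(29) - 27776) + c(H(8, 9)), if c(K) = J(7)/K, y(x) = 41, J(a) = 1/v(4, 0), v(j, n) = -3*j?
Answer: -3328201/120 ≈ -27735.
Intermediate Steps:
H(U, A) = -U + 2*A
J(a) = -1/12 (J(a) = 1/(-3*4) = 1/(-12) = -1/12)
c(K) = -1/(12*K)
(y(29) - 27776) + c(H(8, 9)) = (41 - 27776) - 1/(12*(-1*8 + 2*9)) = -27735 - 1/(12*(-8 + 18)) = -27735 - 1/12/10 = -27735 - 1/12*⅒ = -27735 - 1/120 = -3328201/120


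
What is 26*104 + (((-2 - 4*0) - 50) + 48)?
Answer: 2700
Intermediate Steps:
26*104 + (((-2 - 4*0) - 50) + 48) = 2704 + (((-2 + 0) - 50) + 48) = 2704 + ((-2 - 50) + 48) = 2704 + (-52 + 48) = 2704 - 4 = 2700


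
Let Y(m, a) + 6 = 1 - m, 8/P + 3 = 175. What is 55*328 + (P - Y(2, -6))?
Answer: 776023/43 ≈ 18047.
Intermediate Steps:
P = 2/43 (P = 8/(-3 + 175) = 8/172 = 8*(1/172) = 2/43 ≈ 0.046512)
Y(m, a) = -5 - m (Y(m, a) = -6 + (1 - m) = -5 - m)
55*328 + (P - Y(2, -6)) = 55*328 + (2/43 - (-5 - 1*2)) = 18040 + (2/43 - (-5 - 2)) = 18040 + (2/43 - 1*(-7)) = 18040 + (2/43 + 7) = 18040 + 303/43 = 776023/43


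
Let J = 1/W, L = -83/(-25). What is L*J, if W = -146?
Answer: -83/3650 ≈ -0.022740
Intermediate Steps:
L = 83/25 (L = -83*(-1/25) = 83/25 ≈ 3.3200)
J = -1/146 (J = 1/(-146) = -1/146 ≈ -0.0068493)
L*J = (83/25)*(-1/146) = -83/3650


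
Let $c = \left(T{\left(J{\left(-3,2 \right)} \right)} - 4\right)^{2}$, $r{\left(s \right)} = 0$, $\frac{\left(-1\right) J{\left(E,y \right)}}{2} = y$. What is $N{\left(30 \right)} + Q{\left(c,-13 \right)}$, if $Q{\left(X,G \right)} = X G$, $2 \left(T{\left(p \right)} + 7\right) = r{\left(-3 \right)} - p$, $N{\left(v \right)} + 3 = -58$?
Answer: $-1114$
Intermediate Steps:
$J{\left(E,y \right)} = - 2 y$
$N{\left(v \right)} = -61$ ($N{\left(v \right)} = -3 - 58 = -61$)
$T{\left(p \right)} = -7 - \frac{p}{2}$ ($T{\left(p \right)} = -7 + \frac{0 - p}{2} = -7 + \frac{\left(-1\right) p}{2} = -7 - \frac{p}{2}$)
$c = 81$ ($c = \left(\left(-7 - \frac{\left(-2\right) 2}{2}\right) - 4\right)^{2} = \left(\left(-7 - -2\right) - 4\right)^{2} = \left(\left(-7 + 2\right) - 4\right)^{2} = \left(-5 - 4\right)^{2} = \left(-9\right)^{2} = 81$)
$Q{\left(X,G \right)} = G X$
$N{\left(30 \right)} + Q{\left(c,-13 \right)} = -61 - 1053 = -1114$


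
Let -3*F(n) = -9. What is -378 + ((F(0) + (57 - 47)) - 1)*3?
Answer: -342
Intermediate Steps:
F(n) = 3 (F(n) = -⅓*(-9) = 3)
-378 + ((F(0) + (57 - 47)) - 1)*3 = -378 + ((3 + (57 - 47)) - 1)*3 = -378 + ((3 + 10) - 1)*3 = -378 + (13 - 1)*3 = -378 + 12*3 = -378 + 36 = -342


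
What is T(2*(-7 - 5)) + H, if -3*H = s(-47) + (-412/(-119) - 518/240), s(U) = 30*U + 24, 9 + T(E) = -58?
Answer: 16903181/42840 ≈ 394.57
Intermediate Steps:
T(E) = -67 (T(E) = -9 - 58 = -67)
s(U) = 24 + 30*U
H = 19773461/42840 (H = -((24 + 30*(-47)) + (-412/(-119) - 518/240))/3 = -((24 - 1410) + (-412*(-1/119) - 518*1/240))/3 = -(-1386 + (412/119 - 259/120))/3 = -(-1386 + 18619/14280)/3 = -⅓*(-19773461/14280) = 19773461/42840 ≈ 461.57)
T(2*(-7 - 5)) + H = -67 + 19773461/42840 = 16903181/42840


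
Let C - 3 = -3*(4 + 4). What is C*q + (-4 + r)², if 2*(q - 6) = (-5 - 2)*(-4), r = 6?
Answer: -416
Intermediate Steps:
q = 20 (q = 6 + ((-5 - 2)*(-4))/2 = 6 + (-7*(-4))/2 = 6 + (½)*28 = 6 + 14 = 20)
C = -21 (C = 3 - 3*(4 + 4) = 3 - 3*8 = 3 - 24 = -21)
C*q + (-4 + r)² = -21*20 + (-4 + 6)² = -420 + 2² = -420 + 4 = -416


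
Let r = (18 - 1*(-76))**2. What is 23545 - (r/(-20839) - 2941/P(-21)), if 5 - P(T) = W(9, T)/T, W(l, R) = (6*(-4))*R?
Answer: 14290517138/604331 ≈ 23647.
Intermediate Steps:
W(l, R) = -24*R
P(T) = 29 (P(T) = 5 - (-24*T)/T = 5 - 1*(-24) = 5 + 24 = 29)
r = 8836 (r = (18 + 76)**2 = 94**2 = 8836)
23545 - (r/(-20839) - 2941/P(-21)) = 23545 - (8836/(-20839) - 2941/29) = 23545 - (8836*(-1/20839) - 2941*1/29) = 23545 - (-8836/20839 - 2941/29) = 23545 - 1*(-61543743/604331) = 23545 + 61543743/604331 = 14290517138/604331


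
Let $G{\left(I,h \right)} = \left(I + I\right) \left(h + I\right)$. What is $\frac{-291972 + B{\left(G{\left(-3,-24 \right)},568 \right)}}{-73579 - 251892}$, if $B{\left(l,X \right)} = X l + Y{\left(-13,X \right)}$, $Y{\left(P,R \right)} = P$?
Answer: $\frac{199969}{325471} \approx 0.6144$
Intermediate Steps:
$G{\left(I,h \right)} = 2 I \left(I + h\right)$
$B{\left(l,X \right)} = -13 + X l$ ($B{\left(l,X \right)} = X l - 13 = -13 + X l$)
$\frac{-291972 + B{\left(G{\left(-3,-24 \right)},568 \right)}}{-73579 - 251892} = \frac{-291972 - \left(13 - 568 \cdot 2 \left(-3\right) \left(-3 - 24\right)\right)}{-73579 - 251892} = \frac{-291972 - \left(13 - 568 \cdot 2 \left(-3\right) \left(-27\right)\right)}{-325471} = \left(-291972 + \left(-13 + 568 \cdot 162\right)\right) \left(- \frac{1}{325471}\right) = \left(-291972 + \left(-13 + 92016\right)\right) \left(- \frac{1}{325471}\right) = \left(-291972 + 92003\right) \left(- \frac{1}{325471}\right) = \left(-199969\right) \left(- \frac{1}{325471}\right) = \frac{199969}{325471}$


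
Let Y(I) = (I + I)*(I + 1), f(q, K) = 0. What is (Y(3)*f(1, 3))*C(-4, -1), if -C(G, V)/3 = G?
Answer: 0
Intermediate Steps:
Y(I) = 2*I*(1 + I) (Y(I) = (2*I)*(1 + I) = 2*I*(1 + I))
C(G, V) = -3*G
(Y(3)*f(1, 3))*C(-4, -1) = ((2*3*(1 + 3))*0)*(-3*(-4)) = ((2*3*4)*0)*12 = (24*0)*12 = 0*12 = 0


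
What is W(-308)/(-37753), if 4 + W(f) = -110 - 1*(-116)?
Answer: -2/37753 ≈ -5.2976e-5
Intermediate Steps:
W(f) = 2 (W(f) = -4 + (-110 - 1*(-116)) = -4 + (-110 + 116) = -4 + 6 = 2)
W(-308)/(-37753) = 2/(-37753) = 2*(-1/37753) = -2/37753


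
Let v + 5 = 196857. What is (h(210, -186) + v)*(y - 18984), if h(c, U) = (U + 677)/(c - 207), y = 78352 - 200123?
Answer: -83192820485/3 ≈ -2.7731e+10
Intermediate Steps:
v = 196852 (v = -5 + 196857 = 196852)
y = -121771
h(c, U) = (677 + U)/(-207 + c)
(h(210, -186) + v)*(y - 18984) = ((677 - 186)/(-207 + 210) + 196852)*(-121771 - 18984) = (491/3 + 196852)*(-140755) = (591047/3)*(-140755) = -83192820485/3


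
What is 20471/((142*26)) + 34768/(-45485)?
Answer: 802759979/167930620 ≈ 4.7803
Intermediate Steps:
20471/((142*26)) + 34768/(-45485) = 20471/3692 + 34768*(-1/45485) = 20471*(1/3692) - 34768/45485 = 20471/3692 - 34768/45485 = 802759979/167930620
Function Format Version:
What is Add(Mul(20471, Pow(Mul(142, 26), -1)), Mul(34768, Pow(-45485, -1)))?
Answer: Rational(802759979, 167930620) ≈ 4.7803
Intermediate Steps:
Add(Mul(20471, Pow(Mul(142, 26), -1)), Mul(34768, Pow(-45485, -1))) = Add(Mul(20471, Pow(3692, -1)), Mul(34768, Rational(-1, 45485))) = Add(Mul(20471, Rational(1, 3692)), Rational(-34768, 45485)) = Add(Rational(20471, 3692), Rational(-34768, 45485)) = Rational(802759979, 167930620)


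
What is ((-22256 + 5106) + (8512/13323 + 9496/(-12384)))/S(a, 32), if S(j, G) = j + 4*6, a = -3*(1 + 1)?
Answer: -117901435475/123744024 ≈ -952.79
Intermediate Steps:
a = -6 (a = -3*2 = -6)
S(j, G) = 24 + j (S(j, G) = j + 24 = 24 + j)
((-22256 + 5106) + (8512/13323 + 9496/(-12384)))/S(a, 32) = ((-22256 + 5106) + (8512/13323 + 9496/(-12384)))/(24 - 6) = (-17150 + (8512*(1/13323) + 9496*(-1/12384)))/18 = (-17150 + (8512/13323 - 1187/1548))*(1/18) = (-17150 - 879275/6874668)*(1/18) = -117901435475/6874668*1/18 = -117901435475/123744024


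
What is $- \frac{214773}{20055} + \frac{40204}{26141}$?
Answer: $- \frac{1602696591}{174752585} \approx -9.1712$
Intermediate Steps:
$- \frac{214773}{20055} + \frac{40204}{26141} = \left(-214773\right) \frac{1}{20055} + 40204 \cdot \frac{1}{26141} = - \frac{71591}{6685} + \frac{40204}{26141} = - \frac{1602696591}{174752585}$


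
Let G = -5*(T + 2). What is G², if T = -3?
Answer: 25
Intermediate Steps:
G = 5 (G = -5*(-3 + 2) = -5*(-1) = 5)
G² = 5² = 25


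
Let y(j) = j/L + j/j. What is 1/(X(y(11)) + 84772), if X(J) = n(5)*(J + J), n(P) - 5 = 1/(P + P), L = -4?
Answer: 20/1695083 ≈ 1.1799e-5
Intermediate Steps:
y(j) = 1 - j/4 (y(j) = j/(-4) + j/j = j*(-1/4) + 1 = -j/4 + 1 = 1 - j/4)
n(P) = 5 + 1/(2*P) (n(P) = 5 + 1/(P + P) = 5 + 1/(2*P))
X(J) = 51*J/5 (X(J) = (5 + (1/2)/5)*(J + J) = (5 + (1/2)*(1/5))*(2*J) = (5 + 1/10)*(2*J) = 51*(2*J)/10 = 51*J/5)
1/(X(y(11)) + 84772) = 1/(51*(1 - 1/4*11)/5 + 84772) = 1/(51*(1 - 11/4)/5 + 84772) = 1/((51/5)*(-7/4) + 84772) = 1/(-357/20 + 84772) = 1/(1695083/20) = 20/1695083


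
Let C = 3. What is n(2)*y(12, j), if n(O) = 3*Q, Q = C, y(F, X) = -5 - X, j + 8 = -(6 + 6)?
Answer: 135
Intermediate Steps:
j = -20 (j = -8 - (6 + 6) = -8 - 1*12 = -8 - 12 = -20)
Q = 3
n(O) = 9 (n(O) = 3*3 = 9)
n(2)*y(12, j) = 9*(-5 - 1*(-20)) = 9*(-5 + 20) = 9*15 = 135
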